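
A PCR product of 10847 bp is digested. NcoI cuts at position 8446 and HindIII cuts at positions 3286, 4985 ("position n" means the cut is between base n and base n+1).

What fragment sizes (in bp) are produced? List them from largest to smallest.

Combined cut positions (sorted): 3286, 4985, 8446.
Linear molecule, 3 cuts → 4 fragments:
  3286 − 0 = 3286 bp
  4985 − 3286 = 1699 bp
  8446 − 4985 = 3461 bp
  10847 − 8446 = 2401 bp
Sorted largest to smallest: 3461, 3286, 2401, 1699 bp.

3461, 3286, 2401, 1699 bp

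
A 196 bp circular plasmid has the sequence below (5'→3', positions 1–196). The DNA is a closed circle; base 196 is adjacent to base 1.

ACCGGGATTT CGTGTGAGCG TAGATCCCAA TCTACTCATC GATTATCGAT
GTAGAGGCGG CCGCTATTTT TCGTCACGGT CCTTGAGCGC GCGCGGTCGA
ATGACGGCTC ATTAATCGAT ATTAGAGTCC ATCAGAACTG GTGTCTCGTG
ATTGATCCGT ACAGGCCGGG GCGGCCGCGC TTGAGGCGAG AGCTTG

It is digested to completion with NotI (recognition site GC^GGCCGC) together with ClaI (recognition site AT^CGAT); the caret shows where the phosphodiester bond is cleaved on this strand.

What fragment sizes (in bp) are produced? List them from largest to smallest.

63, 58, 56, 12, 7 bp

NotI sites (GCGGCCGC) start at positions 57, 171.
NotI cuts after base 2 of each site, so after positions 58, 172.
ClaI sites (ATCGAT) start at positions 38, 45, 115.
ClaI cuts after base 2 of each site, so after positions 39, 46, 116.
Combined cut positions: 39, 46, 58, 116, 172.
Circular molecule, 5 cuts → 5 fragments:
  40–46 → 7 bp
  47–58 → 12 bp
  59–116 → 58 bp
  117–172 → 56 bp
  173–196 then 1–39 → 24 + 39 = 63 bp
Sorted largest to smallest: 63, 58, 56, 12, 7 bp.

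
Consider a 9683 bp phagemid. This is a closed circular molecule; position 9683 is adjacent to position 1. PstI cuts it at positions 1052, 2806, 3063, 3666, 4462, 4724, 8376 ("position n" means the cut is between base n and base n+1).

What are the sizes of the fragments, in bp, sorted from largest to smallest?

3652, 2359, 1754, 796, 603, 262, 257 bp

Circular molecule, 7 cuts → 7 fragments:
  2806 − 1052 = 1754 bp
  3063 − 2806 = 257 bp
  3666 − 3063 = 603 bp
  4462 − 3666 = 796 bp
  4724 − 4462 = 262 bp
  8376 − 4724 = 3652 bp
  wrap: 9683 − 8376 + 1052 = 2359 bp
Sorted largest to smallest: 3652, 2359, 1754, 796, 603, 262, 257 bp.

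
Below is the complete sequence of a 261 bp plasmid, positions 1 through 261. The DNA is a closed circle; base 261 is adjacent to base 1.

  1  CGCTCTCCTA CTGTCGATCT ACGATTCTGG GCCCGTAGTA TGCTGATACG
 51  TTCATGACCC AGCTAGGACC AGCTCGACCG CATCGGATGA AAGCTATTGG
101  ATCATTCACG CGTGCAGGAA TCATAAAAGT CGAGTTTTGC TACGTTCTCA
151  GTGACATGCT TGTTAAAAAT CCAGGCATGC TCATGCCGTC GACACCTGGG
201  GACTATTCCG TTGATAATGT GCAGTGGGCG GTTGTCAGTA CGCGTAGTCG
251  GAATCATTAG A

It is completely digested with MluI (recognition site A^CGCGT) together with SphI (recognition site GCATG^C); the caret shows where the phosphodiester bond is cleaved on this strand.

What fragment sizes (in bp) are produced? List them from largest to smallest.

MluI sites (ACGCGT) start at positions 108, 240.
MluI cuts after the first base of each site, so after positions 108, 240.
The SphI site (GCATGC) starts at position 175.
SphI cuts after base 5 of each site (before the last base), so after position 179.
Combined cut positions: 108, 179, 240.
Circular molecule, 3 cuts → 3 fragments:
  109–179 → 71 bp
  180–240 → 61 bp
  241–261 then 1–108 → 21 + 108 = 129 bp
Sorted largest to smallest: 129, 71, 61 bp.

129, 71, 61 bp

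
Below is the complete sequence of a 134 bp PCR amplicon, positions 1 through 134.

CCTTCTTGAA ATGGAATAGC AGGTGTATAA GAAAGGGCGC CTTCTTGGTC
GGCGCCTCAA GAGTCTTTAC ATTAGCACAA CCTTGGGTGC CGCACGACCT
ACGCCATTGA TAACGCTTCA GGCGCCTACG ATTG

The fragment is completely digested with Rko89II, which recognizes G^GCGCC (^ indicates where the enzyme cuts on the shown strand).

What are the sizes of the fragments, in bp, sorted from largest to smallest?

Rko89II sites (GGCGCC) start at positions 36, 51, 121.
Rko89II cuts after the first base of each site, so after positions 36, 51, 121.
Linear molecule, 3 cuts → 4 fragments:
  1–36 → 36 bp
  37–51 → 15 bp
  52–121 → 70 bp
  122–134 → 13 bp
Sorted largest to smallest: 70, 36, 15, 13 bp.

70, 36, 15, 13 bp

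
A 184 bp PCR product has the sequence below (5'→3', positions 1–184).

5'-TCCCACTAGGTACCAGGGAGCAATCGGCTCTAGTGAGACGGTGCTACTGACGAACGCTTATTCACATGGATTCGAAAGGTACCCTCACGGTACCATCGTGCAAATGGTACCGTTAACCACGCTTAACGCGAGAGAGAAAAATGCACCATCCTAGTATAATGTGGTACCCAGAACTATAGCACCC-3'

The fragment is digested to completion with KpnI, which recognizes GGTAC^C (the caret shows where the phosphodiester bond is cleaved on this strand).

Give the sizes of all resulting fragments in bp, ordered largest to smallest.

69, 57, 17, 17, 13, 11 bp

KpnI sites (GGTACC) start at positions 9, 78, 89, 106, 163.
KpnI cuts after base 5 of each site (before the last base), so after positions 13, 82, 93, 110, 167.
Linear molecule, 5 cuts → 6 fragments:
  1–13 → 13 bp
  14–82 → 69 bp
  83–93 → 11 bp
  94–110 → 17 bp
  111–167 → 57 bp
  168–184 → 17 bp
Sorted largest to smallest: 69, 57, 17, 17, 13, 11 bp.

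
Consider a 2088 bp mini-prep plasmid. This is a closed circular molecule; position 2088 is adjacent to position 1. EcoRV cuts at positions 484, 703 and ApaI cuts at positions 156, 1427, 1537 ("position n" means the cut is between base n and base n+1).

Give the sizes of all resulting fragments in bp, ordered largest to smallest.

724, 707, 328, 219, 110 bp

Combined cut positions (sorted): 156, 484, 703, 1427, 1537.
Circular molecule, 5 cuts → 5 fragments:
  484 − 156 = 328 bp
  703 − 484 = 219 bp
  1427 − 703 = 724 bp
  1537 − 1427 = 110 bp
  wrap: 2088 − 1537 + 156 = 707 bp
Sorted largest to smallest: 724, 707, 328, 219, 110 bp.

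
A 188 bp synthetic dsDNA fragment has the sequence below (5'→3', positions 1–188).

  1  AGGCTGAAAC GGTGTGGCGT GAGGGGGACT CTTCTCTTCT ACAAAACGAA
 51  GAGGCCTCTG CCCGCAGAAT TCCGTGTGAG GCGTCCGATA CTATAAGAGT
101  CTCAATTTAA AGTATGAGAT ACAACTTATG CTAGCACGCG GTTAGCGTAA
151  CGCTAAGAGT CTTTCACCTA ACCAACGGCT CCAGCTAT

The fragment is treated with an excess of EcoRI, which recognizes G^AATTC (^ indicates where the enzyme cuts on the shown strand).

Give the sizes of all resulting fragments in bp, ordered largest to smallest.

The EcoRI site (GAATTC) starts at position 67.
EcoRI cuts after the first base of each site, so after position 67.
Linear molecule, 1 cut → 2 fragments:
  1–67 → 67 bp
  68–188 → 121 bp
Sorted largest to smallest: 121, 67 bp.

121, 67 bp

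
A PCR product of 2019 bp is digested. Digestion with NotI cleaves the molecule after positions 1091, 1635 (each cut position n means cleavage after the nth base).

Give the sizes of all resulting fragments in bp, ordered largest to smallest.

Linear molecule, 2 cuts → 3 fragments:
  1091 − 0 = 1091 bp
  1635 − 1091 = 544 bp
  2019 − 1635 = 384 bp
Sorted largest to smallest: 1091, 544, 384 bp.

1091, 544, 384 bp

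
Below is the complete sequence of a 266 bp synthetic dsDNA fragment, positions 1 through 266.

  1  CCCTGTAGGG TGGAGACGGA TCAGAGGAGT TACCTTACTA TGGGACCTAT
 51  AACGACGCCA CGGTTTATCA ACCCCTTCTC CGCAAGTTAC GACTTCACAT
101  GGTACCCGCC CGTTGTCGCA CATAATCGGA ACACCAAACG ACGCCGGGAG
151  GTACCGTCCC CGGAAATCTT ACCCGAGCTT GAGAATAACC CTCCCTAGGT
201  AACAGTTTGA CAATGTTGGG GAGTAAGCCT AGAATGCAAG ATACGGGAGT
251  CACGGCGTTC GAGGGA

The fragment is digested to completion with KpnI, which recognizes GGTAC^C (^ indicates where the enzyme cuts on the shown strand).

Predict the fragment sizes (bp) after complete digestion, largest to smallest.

KpnI sites (GGTACC) start at positions 101, 150.
KpnI cuts after base 5 of each site (before the last base), so after positions 105, 154.
Linear molecule, 2 cuts → 3 fragments:
  1–105 → 105 bp
  106–154 → 49 bp
  155–266 → 112 bp
Sorted largest to smallest: 112, 105, 49 bp.

112, 105, 49 bp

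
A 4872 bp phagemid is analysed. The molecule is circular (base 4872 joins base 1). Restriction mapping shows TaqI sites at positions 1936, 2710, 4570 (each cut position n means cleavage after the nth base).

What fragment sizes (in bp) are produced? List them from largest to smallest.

Circular molecule, 3 cuts → 3 fragments:
  2710 − 1936 = 774 bp
  4570 − 2710 = 1860 bp
  wrap: 4872 − 4570 + 1936 = 2238 bp
Sorted largest to smallest: 2238, 1860, 774 bp.

2238, 1860, 774 bp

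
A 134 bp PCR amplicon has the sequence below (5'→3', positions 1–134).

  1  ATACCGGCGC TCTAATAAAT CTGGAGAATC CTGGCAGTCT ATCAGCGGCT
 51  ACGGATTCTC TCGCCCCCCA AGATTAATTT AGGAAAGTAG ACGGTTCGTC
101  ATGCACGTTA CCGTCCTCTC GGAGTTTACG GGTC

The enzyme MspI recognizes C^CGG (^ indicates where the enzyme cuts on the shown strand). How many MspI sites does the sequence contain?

CCGG occurs starting at position 4.
MspI cuts at 1 site.

1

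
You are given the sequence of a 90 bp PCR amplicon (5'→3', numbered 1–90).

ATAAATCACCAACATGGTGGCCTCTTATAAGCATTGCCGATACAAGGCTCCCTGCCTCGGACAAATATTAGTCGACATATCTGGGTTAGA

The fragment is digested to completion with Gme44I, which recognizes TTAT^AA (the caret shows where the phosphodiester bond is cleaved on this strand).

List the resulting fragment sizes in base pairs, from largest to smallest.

The Gme44I site (TTATAA) starts at position 25.
Gme44I cuts after base 4 of each site, so after position 28.
Linear molecule, 1 cut → 2 fragments:
  1–28 → 28 bp
  29–90 → 62 bp
Sorted largest to smallest: 62, 28 bp.

62, 28 bp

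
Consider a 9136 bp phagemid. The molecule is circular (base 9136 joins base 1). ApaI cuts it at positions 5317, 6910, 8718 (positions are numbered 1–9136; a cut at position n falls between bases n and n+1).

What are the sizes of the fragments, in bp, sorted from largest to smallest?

5735, 1808, 1593 bp

Circular molecule, 3 cuts → 3 fragments:
  6910 − 5317 = 1593 bp
  8718 − 6910 = 1808 bp
  wrap: 9136 − 8718 + 5317 = 5735 bp
Sorted largest to smallest: 5735, 1808, 1593 bp.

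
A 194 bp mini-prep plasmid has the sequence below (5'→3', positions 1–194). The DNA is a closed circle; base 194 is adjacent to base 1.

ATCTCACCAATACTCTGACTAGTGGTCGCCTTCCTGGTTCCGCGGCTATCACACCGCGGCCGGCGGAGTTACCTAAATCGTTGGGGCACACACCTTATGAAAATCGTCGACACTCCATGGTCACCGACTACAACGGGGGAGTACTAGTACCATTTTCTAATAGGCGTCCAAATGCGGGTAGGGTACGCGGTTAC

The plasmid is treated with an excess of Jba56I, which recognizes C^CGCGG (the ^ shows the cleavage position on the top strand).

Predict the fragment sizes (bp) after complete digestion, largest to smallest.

Jba56I sites (CCGCGG) start at positions 40, 54.
Jba56I cuts after the first base of each site, so after positions 40, 54.
Circular molecule, 2 cuts → 2 fragments:
  41–54 → 14 bp
  55–194 then 1–40 → 140 + 40 = 180 bp
Sorted largest to smallest: 180, 14 bp.

180, 14 bp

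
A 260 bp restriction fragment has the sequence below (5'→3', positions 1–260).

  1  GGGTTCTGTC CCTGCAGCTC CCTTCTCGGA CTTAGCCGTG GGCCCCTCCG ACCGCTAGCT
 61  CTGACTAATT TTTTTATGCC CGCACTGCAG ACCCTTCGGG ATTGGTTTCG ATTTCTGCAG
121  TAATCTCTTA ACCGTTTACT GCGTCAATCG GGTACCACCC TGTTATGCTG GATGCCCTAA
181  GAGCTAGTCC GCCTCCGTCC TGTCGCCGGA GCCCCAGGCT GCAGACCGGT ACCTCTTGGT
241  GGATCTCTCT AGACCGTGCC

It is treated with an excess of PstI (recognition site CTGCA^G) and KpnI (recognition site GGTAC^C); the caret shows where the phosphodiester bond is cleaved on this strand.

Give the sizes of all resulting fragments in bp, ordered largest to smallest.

73, 68, 36, 30, 28, 16, 9 bp

PstI sites (CTGCAG) start at positions 12, 85, 115, 219.
PstI cuts after base 5 of each site (before the last base), so after positions 16, 89, 119, 223.
KpnI sites (GGTACC) start at positions 151, 228.
KpnI cuts after base 5 of each site (before the last base), so after positions 155, 232.
Combined cut positions: 16, 89, 119, 155, 223, 232.
Linear molecule, 6 cuts → 7 fragments:
  1–16 → 16 bp
  17–89 → 73 bp
  90–119 → 30 bp
  120–155 → 36 bp
  156–223 → 68 bp
  224–232 → 9 bp
  233–260 → 28 bp
Sorted largest to smallest: 73, 68, 36, 30, 28, 16, 9 bp.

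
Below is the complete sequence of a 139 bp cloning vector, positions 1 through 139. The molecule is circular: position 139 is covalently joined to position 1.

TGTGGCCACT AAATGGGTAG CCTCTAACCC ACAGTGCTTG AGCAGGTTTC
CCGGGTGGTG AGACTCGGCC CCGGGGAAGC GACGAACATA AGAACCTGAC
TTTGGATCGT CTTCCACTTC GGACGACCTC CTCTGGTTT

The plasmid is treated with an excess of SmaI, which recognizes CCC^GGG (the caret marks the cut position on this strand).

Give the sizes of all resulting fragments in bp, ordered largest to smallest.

119, 20 bp

SmaI sites (CCCGGG) start at positions 50, 70.
SmaI cuts after base 3 of each site, so after positions 52, 72.
Circular molecule, 2 cuts → 2 fragments:
  53–72 → 20 bp
  73–139 then 1–52 → 67 + 52 = 119 bp
Sorted largest to smallest: 119, 20 bp.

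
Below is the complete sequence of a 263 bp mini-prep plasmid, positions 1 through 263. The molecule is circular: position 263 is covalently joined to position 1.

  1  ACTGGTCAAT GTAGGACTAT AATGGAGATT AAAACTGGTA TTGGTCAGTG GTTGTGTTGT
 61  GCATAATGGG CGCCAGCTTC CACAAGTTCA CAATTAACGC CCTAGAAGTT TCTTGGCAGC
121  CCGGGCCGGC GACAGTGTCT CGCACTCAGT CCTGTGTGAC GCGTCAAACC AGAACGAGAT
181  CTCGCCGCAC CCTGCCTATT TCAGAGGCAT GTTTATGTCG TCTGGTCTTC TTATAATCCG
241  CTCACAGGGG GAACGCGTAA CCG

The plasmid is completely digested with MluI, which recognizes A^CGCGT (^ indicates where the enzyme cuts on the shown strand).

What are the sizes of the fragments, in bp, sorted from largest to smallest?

MluI sites (ACGCGT) start at positions 159, 253.
MluI cuts after the first base of each site, so after positions 159, 253.
Circular molecule, 2 cuts → 2 fragments:
  160–253 → 94 bp
  254–263 then 1–159 → 10 + 159 = 169 bp
Sorted largest to smallest: 169, 94 bp.

169, 94 bp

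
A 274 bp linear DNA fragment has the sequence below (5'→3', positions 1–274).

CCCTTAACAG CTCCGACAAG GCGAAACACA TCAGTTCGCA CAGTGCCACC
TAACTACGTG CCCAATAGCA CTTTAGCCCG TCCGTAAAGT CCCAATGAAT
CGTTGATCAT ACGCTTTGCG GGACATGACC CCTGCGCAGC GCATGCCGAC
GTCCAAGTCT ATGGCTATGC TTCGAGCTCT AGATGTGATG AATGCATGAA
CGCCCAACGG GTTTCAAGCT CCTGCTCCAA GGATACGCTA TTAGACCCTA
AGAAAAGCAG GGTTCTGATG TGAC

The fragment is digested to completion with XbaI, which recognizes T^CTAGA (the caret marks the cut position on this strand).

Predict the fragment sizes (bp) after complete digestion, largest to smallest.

The XbaI site (TCTAGA) starts at position 178.
XbaI cuts after the first base of each site, so after position 178.
Linear molecule, 1 cut → 2 fragments:
  1–178 → 178 bp
  179–274 → 96 bp
Sorted largest to smallest: 178, 96 bp.

178, 96 bp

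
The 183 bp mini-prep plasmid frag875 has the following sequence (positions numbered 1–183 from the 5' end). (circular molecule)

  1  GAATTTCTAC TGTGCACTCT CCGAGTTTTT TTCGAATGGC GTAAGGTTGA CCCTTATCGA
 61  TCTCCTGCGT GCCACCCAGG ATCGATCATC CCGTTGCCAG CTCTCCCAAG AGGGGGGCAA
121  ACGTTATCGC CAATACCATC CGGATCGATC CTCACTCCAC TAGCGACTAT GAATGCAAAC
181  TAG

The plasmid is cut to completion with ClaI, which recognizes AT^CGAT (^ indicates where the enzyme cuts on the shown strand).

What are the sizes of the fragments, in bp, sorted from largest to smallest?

ClaI sites (ATCGAT) start at positions 56, 81, 144.
ClaI cuts after base 2 of each site, so after positions 57, 82, 145.
Circular molecule, 3 cuts → 3 fragments:
  58–82 → 25 bp
  83–145 → 63 bp
  146–183 then 1–57 → 38 + 57 = 95 bp
Sorted largest to smallest: 95, 63, 25 bp.

95, 63, 25 bp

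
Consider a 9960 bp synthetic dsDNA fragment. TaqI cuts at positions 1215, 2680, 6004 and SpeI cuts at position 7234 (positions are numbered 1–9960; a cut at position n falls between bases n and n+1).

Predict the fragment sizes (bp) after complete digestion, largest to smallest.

3324, 2726, 1465, 1230, 1215 bp

Combined cut positions (sorted): 1215, 2680, 6004, 7234.
Linear molecule, 4 cuts → 5 fragments:
  1215 − 0 = 1215 bp
  2680 − 1215 = 1465 bp
  6004 − 2680 = 3324 bp
  7234 − 6004 = 1230 bp
  9960 − 7234 = 2726 bp
Sorted largest to smallest: 3324, 2726, 1465, 1230, 1215 bp.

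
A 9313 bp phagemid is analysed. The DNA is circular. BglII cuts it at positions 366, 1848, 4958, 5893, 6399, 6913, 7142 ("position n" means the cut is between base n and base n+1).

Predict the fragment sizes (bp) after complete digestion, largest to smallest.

Circular molecule, 7 cuts → 7 fragments:
  1848 − 366 = 1482 bp
  4958 − 1848 = 3110 bp
  5893 − 4958 = 935 bp
  6399 − 5893 = 506 bp
  6913 − 6399 = 514 bp
  7142 − 6913 = 229 bp
  wrap: 9313 − 7142 + 366 = 2537 bp
Sorted largest to smallest: 3110, 2537, 1482, 935, 514, 506, 229 bp.

3110, 2537, 1482, 935, 514, 506, 229 bp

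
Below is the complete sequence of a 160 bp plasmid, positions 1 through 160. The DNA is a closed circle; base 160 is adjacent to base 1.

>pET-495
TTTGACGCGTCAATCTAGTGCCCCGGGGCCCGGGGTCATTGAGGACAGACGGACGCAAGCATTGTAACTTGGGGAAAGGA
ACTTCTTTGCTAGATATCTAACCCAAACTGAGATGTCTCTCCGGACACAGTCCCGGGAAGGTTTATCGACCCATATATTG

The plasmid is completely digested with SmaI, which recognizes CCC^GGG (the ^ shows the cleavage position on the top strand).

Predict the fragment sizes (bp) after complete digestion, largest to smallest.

SmaI sites (CCCGGG) start at positions 22, 29, 132.
SmaI cuts after base 3 of each site, so after positions 24, 31, 134.
Circular molecule, 3 cuts → 3 fragments:
  25–31 → 7 bp
  32–134 → 103 bp
  135–160 then 1–24 → 26 + 24 = 50 bp
Sorted largest to smallest: 103, 50, 7 bp.

103, 50, 7 bp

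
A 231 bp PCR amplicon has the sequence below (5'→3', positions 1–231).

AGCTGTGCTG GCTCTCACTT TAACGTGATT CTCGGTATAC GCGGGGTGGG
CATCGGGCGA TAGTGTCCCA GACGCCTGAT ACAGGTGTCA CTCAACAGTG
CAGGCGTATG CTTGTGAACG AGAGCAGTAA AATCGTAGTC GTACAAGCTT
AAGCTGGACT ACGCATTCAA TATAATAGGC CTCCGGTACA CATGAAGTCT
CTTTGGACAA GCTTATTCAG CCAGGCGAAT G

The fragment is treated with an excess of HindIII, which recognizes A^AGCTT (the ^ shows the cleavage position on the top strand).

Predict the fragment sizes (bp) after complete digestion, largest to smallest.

HindIII sites (AAGCTT) start at positions 145, 209.
HindIII cuts after the first base of each site, so after positions 145, 209.
Linear molecule, 2 cuts → 3 fragments:
  1–145 → 145 bp
  146–209 → 64 bp
  210–231 → 22 bp
Sorted largest to smallest: 145, 64, 22 bp.

145, 64, 22 bp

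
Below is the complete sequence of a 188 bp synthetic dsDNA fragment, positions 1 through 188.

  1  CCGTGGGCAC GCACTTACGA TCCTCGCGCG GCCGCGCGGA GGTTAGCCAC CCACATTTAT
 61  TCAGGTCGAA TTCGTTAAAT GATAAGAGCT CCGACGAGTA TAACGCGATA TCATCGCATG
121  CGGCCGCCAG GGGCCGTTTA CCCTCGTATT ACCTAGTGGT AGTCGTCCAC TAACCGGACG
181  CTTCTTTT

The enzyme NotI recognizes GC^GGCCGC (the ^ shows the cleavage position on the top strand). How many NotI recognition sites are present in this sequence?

GCGGCCGC occurs starting at positions 28, 120.
NotI cuts at 2 sites.

2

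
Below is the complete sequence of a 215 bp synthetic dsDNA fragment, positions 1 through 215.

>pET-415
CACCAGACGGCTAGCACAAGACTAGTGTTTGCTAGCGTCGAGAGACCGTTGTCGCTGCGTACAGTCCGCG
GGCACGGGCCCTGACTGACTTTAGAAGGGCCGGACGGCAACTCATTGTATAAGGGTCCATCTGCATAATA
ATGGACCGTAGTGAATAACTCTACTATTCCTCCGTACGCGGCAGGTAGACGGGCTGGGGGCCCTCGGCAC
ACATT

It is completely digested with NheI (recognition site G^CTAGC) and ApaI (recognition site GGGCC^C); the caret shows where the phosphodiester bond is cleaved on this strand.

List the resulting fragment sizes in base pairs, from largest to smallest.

122, 49, 21, 13, 10 bp

NheI sites (GCTAGC) start at positions 10, 31.
NheI cuts after the first base of each site, so after positions 10, 31.
ApaI sites (GGGCCC) start at positions 76, 198.
ApaI cuts after base 5 of each site (before the last base), so after positions 80, 202.
Combined cut positions: 10, 31, 80, 202.
Linear molecule, 4 cuts → 5 fragments:
  1–10 → 10 bp
  11–31 → 21 bp
  32–80 → 49 bp
  81–202 → 122 bp
  203–215 → 13 bp
Sorted largest to smallest: 122, 49, 21, 13, 10 bp.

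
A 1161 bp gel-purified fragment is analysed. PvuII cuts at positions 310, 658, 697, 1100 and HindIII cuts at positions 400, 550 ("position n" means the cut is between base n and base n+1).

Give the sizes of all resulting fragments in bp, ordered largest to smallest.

403, 310, 150, 108, 90, 61, 39 bp

Combined cut positions (sorted): 310, 400, 550, 658, 697, 1100.
Linear molecule, 6 cuts → 7 fragments:
  310 − 0 = 310 bp
  400 − 310 = 90 bp
  550 − 400 = 150 bp
  658 − 550 = 108 bp
  697 − 658 = 39 bp
  1100 − 697 = 403 bp
  1161 − 1100 = 61 bp
Sorted largest to smallest: 403, 310, 150, 108, 90, 61, 39 bp.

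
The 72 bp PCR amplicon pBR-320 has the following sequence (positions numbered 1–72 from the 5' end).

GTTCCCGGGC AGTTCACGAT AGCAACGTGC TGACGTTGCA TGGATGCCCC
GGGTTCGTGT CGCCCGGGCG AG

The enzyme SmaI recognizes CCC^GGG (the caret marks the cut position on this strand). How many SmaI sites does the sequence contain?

3

CCCGGG occurs starting at positions 4, 48, 63.
SmaI cuts at 3 sites.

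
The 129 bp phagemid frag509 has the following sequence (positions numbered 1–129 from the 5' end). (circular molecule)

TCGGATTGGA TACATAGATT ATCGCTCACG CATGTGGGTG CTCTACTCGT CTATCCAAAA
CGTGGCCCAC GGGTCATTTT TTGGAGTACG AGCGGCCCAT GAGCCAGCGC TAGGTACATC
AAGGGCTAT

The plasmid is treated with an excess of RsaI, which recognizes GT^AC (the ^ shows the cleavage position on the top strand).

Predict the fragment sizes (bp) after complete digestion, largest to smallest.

101, 28 bp

RsaI sites (GTAC) start at positions 86, 114.
RsaI cuts after base 2 of each site, so after positions 87, 115.
Circular molecule, 2 cuts → 2 fragments:
  88–115 → 28 bp
  116–129 then 1–87 → 14 + 87 = 101 bp
Sorted largest to smallest: 101, 28 bp.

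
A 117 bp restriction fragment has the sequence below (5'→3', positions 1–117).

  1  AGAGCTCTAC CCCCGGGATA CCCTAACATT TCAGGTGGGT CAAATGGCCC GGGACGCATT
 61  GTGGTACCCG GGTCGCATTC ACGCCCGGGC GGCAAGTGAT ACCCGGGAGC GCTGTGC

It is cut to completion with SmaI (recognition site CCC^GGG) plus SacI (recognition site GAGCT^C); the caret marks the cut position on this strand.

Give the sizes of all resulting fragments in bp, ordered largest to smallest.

36, 19, 18, 17, 13, 8, 6 bp

SmaI sites (CCCGGG) start at positions 12, 48, 67, 84, 102.
SmaI cuts after base 3 of each site, so after positions 14, 50, 69, 86, 104.
The SacI site (GAGCTC) starts at position 2.
SacI cuts after base 5 of each site (before the last base), so after position 6.
Combined cut positions: 6, 14, 50, 69, 86, 104.
Linear molecule, 6 cuts → 7 fragments:
  1–6 → 6 bp
  7–14 → 8 bp
  15–50 → 36 bp
  51–69 → 19 bp
  70–86 → 17 bp
  87–104 → 18 bp
  105–117 → 13 bp
Sorted largest to smallest: 36, 19, 18, 17, 13, 8, 6 bp.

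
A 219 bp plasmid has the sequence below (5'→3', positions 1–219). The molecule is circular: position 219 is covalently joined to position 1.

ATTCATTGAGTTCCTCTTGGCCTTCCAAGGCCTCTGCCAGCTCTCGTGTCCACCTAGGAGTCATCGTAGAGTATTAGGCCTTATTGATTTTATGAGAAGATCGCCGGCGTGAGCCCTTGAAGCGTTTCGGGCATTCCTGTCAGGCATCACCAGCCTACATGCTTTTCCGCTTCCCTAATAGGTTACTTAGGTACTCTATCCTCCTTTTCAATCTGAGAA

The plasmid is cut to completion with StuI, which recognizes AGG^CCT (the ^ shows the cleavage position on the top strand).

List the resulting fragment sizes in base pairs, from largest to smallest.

StuI sites (AGGCCT) start at positions 28, 76.
StuI cuts after base 3 of each site, so after positions 30, 78.
Circular molecule, 2 cuts → 2 fragments:
  31–78 → 48 bp
  79–219 then 1–30 → 141 + 30 = 171 bp
Sorted largest to smallest: 171, 48 bp.

171, 48 bp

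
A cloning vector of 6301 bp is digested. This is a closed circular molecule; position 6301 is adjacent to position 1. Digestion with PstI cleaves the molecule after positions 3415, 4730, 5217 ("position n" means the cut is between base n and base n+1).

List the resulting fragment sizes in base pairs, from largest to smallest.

4499, 1315, 487 bp

Circular molecule, 3 cuts → 3 fragments:
  4730 − 3415 = 1315 bp
  5217 − 4730 = 487 bp
  wrap: 6301 − 5217 + 3415 = 4499 bp
Sorted largest to smallest: 4499, 1315, 487 bp.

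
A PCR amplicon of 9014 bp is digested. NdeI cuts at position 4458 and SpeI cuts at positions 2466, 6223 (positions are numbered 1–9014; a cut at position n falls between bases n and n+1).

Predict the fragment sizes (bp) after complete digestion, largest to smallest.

Combined cut positions (sorted): 2466, 4458, 6223.
Linear molecule, 3 cuts → 4 fragments:
  2466 − 0 = 2466 bp
  4458 − 2466 = 1992 bp
  6223 − 4458 = 1765 bp
  9014 − 6223 = 2791 bp
Sorted largest to smallest: 2791, 2466, 1992, 1765 bp.

2791, 2466, 1992, 1765 bp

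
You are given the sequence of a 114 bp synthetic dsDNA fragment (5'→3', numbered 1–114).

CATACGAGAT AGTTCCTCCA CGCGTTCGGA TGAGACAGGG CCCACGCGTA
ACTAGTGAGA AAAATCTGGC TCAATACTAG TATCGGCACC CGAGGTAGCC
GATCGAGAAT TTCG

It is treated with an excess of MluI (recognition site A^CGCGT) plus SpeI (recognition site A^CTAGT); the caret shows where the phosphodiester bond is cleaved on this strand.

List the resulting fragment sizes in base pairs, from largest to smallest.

38, 25, 24, 20, 7 bp

MluI sites (ACGCGT) start at positions 20, 44.
MluI cuts after the first base of each site, so after positions 20, 44.
SpeI sites (ACTAGT) start at positions 51, 76.
SpeI cuts after the first base of each site, so after positions 51, 76.
Combined cut positions: 20, 44, 51, 76.
Linear molecule, 4 cuts → 5 fragments:
  1–20 → 20 bp
  21–44 → 24 bp
  45–51 → 7 bp
  52–76 → 25 bp
  77–114 → 38 bp
Sorted largest to smallest: 38, 25, 24, 20, 7 bp.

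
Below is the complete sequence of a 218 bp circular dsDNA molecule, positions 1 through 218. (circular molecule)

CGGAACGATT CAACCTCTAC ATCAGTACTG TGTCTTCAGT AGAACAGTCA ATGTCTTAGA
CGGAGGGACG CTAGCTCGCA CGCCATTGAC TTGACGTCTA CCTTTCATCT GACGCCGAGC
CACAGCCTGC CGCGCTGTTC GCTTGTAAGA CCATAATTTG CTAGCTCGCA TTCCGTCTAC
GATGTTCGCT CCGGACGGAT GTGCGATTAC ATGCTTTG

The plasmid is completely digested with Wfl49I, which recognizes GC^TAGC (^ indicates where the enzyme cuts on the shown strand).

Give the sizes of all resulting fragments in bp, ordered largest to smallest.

Wfl49I sites (GCTAGC) start at positions 70, 160.
Wfl49I cuts after base 2 of each site, so after positions 71, 161.
Circular molecule, 2 cuts → 2 fragments:
  72–161 → 90 bp
  162–218 then 1–71 → 57 + 71 = 128 bp
Sorted largest to smallest: 128, 90 bp.

128, 90 bp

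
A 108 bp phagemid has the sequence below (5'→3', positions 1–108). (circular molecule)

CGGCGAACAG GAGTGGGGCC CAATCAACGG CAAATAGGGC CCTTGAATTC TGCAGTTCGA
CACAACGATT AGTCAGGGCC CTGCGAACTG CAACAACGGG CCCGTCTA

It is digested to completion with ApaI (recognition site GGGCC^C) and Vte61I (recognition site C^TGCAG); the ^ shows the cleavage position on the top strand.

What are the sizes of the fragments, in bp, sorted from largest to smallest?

30, 26, 22, 21, 9 bp

ApaI sites (GGGCCC) start at positions 16, 37, 76, 98.
ApaI cuts after base 5 of each site (before the last base), so after positions 20, 41, 80, 102.
The Vte61I site (CTGCAG) starts at position 50.
Vte61I cuts after the first base of each site, so after position 50.
Combined cut positions: 20, 41, 50, 80, 102.
Circular molecule, 5 cuts → 5 fragments:
  21–41 → 21 bp
  42–50 → 9 bp
  51–80 → 30 bp
  81–102 → 22 bp
  103–108 then 1–20 → 6 + 20 = 26 bp
Sorted largest to smallest: 30, 26, 22, 21, 9 bp.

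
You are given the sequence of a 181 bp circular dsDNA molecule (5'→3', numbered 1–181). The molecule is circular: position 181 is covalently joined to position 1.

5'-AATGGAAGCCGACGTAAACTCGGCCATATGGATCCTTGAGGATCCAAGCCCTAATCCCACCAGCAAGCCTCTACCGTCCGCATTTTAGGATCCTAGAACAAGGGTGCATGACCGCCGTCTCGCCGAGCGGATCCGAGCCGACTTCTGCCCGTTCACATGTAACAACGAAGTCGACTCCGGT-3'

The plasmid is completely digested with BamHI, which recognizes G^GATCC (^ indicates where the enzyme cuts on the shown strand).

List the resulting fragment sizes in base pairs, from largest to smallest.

BamHI sites (GGATCC) start at positions 30, 40, 88, 129.
BamHI cuts after the first base of each site, so after positions 30, 40, 88, 129.
Circular molecule, 4 cuts → 4 fragments:
  31–40 → 10 bp
  41–88 → 48 bp
  89–129 → 41 bp
  130–181 then 1–30 → 52 + 30 = 82 bp
Sorted largest to smallest: 82, 48, 41, 10 bp.

82, 48, 41, 10 bp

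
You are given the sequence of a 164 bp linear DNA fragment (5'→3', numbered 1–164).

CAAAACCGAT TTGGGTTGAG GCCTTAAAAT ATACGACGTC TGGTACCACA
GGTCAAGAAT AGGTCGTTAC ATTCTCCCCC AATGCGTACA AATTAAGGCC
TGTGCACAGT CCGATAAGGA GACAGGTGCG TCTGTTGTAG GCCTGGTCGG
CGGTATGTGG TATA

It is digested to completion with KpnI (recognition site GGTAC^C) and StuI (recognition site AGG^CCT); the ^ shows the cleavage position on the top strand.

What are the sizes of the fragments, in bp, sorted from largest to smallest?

52, 43, 25, 23, 21 bp

The KpnI site (GGTACC) starts at position 42.
KpnI cuts after base 5 of each site (before the last base), so after position 46.
StuI sites (AGGCCT) start at positions 19, 96, 139.
StuI cuts after base 3 of each site, so after positions 21, 98, 141.
Combined cut positions: 21, 46, 98, 141.
Linear molecule, 4 cuts → 5 fragments:
  1–21 → 21 bp
  22–46 → 25 bp
  47–98 → 52 bp
  99–141 → 43 bp
  142–164 → 23 bp
Sorted largest to smallest: 52, 43, 25, 23, 21 bp.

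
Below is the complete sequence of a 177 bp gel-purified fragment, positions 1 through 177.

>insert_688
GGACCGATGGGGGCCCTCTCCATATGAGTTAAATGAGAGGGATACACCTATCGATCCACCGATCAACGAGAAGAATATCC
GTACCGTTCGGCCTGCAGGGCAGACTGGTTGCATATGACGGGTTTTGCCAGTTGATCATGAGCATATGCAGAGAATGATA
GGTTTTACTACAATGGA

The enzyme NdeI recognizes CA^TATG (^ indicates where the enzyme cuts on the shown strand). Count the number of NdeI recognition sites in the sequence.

CATATG occurs starting at positions 21, 112, 143.
NdeI cuts at 3 sites.

3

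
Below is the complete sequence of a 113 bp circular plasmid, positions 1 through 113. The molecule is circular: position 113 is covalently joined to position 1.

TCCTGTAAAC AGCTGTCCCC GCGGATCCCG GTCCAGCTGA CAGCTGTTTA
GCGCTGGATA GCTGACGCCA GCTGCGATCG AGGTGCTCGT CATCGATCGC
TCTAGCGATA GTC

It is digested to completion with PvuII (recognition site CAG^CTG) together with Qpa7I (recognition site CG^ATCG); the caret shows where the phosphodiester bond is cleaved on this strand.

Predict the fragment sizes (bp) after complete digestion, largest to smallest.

30, 28, 24, 19, 7, 5 bp

PvuII sites (CAGCTG) start at positions 10, 34, 41, 69.
PvuII cuts after base 3 of each site, so after positions 12, 36, 43, 71.
Qpa7I sites (CGATCG) start at positions 75, 94.
Qpa7I cuts after base 2 of each site, so after positions 76, 95.
Combined cut positions: 12, 36, 43, 71, 76, 95.
Circular molecule, 6 cuts → 6 fragments:
  13–36 → 24 bp
  37–43 → 7 bp
  44–71 → 28 bp
  72–76 → 5 bp
  77–95 → 19 bp
  96–113 then 1–12 → 18 + 12 = 30 bp
Sorted largest to smallest: 30, 28, 24, 19, 7, 5 bp.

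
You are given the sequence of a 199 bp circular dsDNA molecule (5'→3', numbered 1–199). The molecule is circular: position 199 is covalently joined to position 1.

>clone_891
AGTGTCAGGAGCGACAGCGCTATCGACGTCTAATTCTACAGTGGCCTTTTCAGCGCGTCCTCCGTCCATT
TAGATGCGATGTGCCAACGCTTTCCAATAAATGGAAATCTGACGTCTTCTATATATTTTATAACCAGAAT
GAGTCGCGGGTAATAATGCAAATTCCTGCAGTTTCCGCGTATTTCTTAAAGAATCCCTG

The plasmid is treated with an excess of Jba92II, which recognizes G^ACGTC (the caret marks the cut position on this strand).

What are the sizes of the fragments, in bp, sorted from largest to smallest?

Jba92II sites (GACGTC) start at positions 25, 111.
Jba92II cuts after the first base of each site, so after positions 25, 111.
Circular molecule, 2 cuts → 2 fragments:
  26–111 → 86 bp
  112–199 then 1–25 → 88 + 25 = 113 bp
Sorted largest to smallest: 113, 86 bp.

113, 86 bp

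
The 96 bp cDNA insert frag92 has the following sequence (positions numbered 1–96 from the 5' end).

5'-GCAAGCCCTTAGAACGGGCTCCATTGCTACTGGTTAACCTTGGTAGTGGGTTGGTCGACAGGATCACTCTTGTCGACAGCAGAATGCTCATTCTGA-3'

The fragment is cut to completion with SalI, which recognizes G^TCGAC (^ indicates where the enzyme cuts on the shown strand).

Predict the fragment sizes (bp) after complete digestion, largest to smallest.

54, 24, 18 bp

SalI sites (GTCGAC) start at positions 54, 72.
SalI cuts after the first base of each site, so after positions 54, 72.
Linear molecule, 2 cuts → 3 fragments:
  1–54 → 54 bp
  55–72 → 18 bp
  73–96 → 24 bp
Sorted largest to smallest: 54, 24, 18 bp.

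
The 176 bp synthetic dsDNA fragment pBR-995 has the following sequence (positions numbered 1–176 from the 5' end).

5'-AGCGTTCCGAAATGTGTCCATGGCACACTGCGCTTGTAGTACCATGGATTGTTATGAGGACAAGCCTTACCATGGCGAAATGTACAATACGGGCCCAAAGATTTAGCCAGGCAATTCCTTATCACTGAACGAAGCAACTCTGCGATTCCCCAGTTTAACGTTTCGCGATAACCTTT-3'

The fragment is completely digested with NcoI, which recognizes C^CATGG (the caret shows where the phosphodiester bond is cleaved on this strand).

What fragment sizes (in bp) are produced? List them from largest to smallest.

NcoI sites (CCATGG) start at positions 18, 42, 70.
NcoI cuts after the first base of each site, so after positions 18, 42, 70.
Linear molecule, 3 cuts → 4 fragments:
  1–18 → 18 bp
  19–42 → 24 bp
  43–70 → 28 bp
  71–176 → 106 bp
Sorted largest to smallest: 106, 28, 24, 18 bp.

106, 28, 24, 18 bp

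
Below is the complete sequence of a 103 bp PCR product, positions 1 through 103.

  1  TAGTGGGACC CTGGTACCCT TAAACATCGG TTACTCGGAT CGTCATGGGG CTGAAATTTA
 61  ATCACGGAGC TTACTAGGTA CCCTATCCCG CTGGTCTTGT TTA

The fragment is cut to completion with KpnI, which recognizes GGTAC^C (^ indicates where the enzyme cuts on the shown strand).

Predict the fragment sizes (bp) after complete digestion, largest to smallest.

KpnI sites (GGTACC) start at positions 13, 77.
KpnI cuts after base 5 of each site (before the last base), so after positions 17, 81.
Linear molecule, 2 cuts → 3 fragments:
  1–17 → 17 bp
  18–81 → 64 bp
  82–103 → 22 bp
Sorted largest to smallest: 64, 22, 17 bp.

64, 22, 17 bp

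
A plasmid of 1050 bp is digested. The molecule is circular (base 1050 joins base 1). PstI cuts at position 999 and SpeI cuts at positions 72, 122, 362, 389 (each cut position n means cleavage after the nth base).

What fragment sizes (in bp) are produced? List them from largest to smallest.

610, 240, 123, 50, 27 bp

Combined cut positions (sorted): 72, 122, 362, 389, 999.
Circular molecule, 5 cuts → 5 fragments:
  122 − 72 = 50 bp
  362 − 122 = 240 bp
  389 − 362 = 27 bp
  999 − 389 = 610 bp
  wrap: 1050 − 999 + 72 = 123 bp
Sorted largest to smallest: 610, 240, 123, 50, 27 bp.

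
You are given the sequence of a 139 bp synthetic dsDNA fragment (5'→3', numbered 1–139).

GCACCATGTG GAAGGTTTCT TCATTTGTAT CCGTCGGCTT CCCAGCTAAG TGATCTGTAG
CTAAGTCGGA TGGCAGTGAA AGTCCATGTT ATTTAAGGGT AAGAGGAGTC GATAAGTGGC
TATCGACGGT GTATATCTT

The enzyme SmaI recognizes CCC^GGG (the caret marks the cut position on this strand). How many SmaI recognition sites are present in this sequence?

0

No occurrence of CCCGGG is present in the sequence.
SmaI does not cut: 0 sites.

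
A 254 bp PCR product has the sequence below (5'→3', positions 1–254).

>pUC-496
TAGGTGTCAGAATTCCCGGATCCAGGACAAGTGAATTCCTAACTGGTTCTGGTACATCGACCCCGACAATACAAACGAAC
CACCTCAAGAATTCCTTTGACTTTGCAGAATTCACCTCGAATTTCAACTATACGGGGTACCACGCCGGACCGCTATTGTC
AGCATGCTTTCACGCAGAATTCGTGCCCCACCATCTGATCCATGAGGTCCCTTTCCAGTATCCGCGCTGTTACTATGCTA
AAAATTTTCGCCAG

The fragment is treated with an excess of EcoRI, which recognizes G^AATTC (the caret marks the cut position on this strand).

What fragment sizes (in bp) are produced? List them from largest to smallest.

EcoRI sites (GAATTC) start at positions 10, 33, 89, 108, 177.
EcoRI cuts after the first base of each site, so after positions 10, 33, 89, 108, 177.
Linear molecule, 5 cuts → 6 fragments:
  1–10 → 10 bp
  11–33 → 23 bp
  34–89 → 56 bp
  90–108 → 19 bp
  109–177 → 69 bp
  178–254 → 77 bp
Sorted largest to smallest: 77, 69, 56, 23, 19, 10 bp.

77, 69, 56, 23, 19, 10 bp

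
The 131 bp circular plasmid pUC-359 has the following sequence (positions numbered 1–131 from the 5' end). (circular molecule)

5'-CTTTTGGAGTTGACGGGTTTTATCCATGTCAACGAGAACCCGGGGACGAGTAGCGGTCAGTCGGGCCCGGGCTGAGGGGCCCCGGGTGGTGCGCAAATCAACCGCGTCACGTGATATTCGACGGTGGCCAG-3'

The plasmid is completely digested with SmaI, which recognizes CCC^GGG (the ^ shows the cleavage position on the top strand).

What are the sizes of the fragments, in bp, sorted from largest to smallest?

SmaI sites (CCCGGG) start at positions 39, 66, 81.
SmaI cuts after base 3 of each site, so after positions 41, 68, 83.
Circular molecule, 3 cuts → 3 fragments:
  42–68 → 27 bp
  69–83 → 15 bp
  84–131 then 1–41 → 48 + 41 = 89 bp
Sorted largest to smallest: 89, 27, 15 bp.

89, 27, 15 bp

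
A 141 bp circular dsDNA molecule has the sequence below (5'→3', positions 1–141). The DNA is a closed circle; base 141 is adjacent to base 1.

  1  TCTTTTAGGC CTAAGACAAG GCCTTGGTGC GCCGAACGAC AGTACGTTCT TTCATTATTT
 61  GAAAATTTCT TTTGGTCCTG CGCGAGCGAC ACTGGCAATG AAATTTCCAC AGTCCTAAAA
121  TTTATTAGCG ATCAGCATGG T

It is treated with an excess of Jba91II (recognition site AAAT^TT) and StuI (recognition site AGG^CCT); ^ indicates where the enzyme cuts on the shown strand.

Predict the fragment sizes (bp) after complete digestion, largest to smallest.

Jba91II sites (AAATTT) start at positions 63, 101, 118.
Jba91II cuts after base 4 of each site, so after positions 66, 104, 121.
StuI sites (AGGCCT) start at positions 7, 19.
StuI cuts after base 3 of each site, so after positions 9, 21.
Combined cut positions: 9, 21, 66, 104, 121.
Circular molecule, 5 cuts → 5 fragments:
  10–21 → 12 bp
  22–66 → 45 bp
  67–104 → 38 bp
  105–121 → 17 bp
  122–141 then 1–9 → 20 + 9 = 29 bp
Sorted largest to smallest: 45, 38, 29, 17, 12 bp.

45, 38, 29, 17, 12 bp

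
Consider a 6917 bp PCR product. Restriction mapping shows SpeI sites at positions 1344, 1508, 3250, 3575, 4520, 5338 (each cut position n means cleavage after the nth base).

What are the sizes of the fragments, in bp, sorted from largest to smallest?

1742, 1579, 1344, 945, 818, 325, 164 bp

Linear molecule, 6 cuts → 7 fragments:
  1344 − 0 = 1344 bp
  1508 − 1344 = 164 bp
  3250 − 1508 = 1742 bp
  3575 − 3250 = 325 bp
  4520 − 3575 = 945 bp
  5338 − 4520 = 818 bp
  6917 − 5338 = 1579 bp
Sorted largest to smallest: 1742, 1579, 1344, 945, 818, 325, 164 bp.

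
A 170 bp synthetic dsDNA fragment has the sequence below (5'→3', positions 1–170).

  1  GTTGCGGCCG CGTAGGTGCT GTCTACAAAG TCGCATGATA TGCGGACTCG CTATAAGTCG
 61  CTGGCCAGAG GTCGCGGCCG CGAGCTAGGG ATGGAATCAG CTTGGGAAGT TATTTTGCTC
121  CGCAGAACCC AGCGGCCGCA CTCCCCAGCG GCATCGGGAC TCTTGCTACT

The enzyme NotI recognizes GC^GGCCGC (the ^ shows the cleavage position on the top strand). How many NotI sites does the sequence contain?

GCGGCCGC occurs starting at positions 4, 74, 132.
NotI cuts at 3 sites.

3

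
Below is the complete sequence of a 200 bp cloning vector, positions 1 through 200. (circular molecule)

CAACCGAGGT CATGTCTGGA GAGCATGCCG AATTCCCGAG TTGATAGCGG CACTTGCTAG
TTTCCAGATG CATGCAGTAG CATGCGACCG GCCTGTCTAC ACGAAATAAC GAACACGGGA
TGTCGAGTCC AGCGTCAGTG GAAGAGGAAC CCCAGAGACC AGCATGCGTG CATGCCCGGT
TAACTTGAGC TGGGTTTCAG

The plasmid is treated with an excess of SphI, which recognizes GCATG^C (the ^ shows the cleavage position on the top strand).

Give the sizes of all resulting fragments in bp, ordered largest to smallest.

SphI sites (GCATGC) start at positions 23, 70, 80, 162, 170.
SphI cuts after base 5 of each site (before the last base), so after positions 27, 74, 84, 166, 174.
Circular molecule, 5 cuts → 5 fragments:
  28–74 → 47 bp
  75–84 → 10 bp
  85–166 → 82 bp
  167–174 → 8 bp
  175–200 then 1–27 → 26 + 27 = 53 bp
Sorted largest to smallest: 82, 53, 47, 10, 8 bp.

82, 53, 47, 10, 8 bp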